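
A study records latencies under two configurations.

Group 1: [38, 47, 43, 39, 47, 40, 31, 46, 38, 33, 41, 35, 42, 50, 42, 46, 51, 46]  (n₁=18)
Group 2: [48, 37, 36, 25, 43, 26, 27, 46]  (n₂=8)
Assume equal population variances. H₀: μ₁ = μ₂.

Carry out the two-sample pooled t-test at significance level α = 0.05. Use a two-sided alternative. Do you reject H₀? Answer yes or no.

x̄₁=41.944, s₁=5.641, n₁=18
x̄₂=36.000, s₂=9.227, n₂=8
s_p² = [17·5.641² + 7·9.227²]/24 = 47.3727
SE = √(s_p²·(1/18+1/8)) = 2.9246
t = (41.944−36.000)/2.9246 = 2.0326
df = 24
p-value (two-sided) = 0.05330
At α=0.05: p ≥ α → fail to reject H₀

reject H₀: no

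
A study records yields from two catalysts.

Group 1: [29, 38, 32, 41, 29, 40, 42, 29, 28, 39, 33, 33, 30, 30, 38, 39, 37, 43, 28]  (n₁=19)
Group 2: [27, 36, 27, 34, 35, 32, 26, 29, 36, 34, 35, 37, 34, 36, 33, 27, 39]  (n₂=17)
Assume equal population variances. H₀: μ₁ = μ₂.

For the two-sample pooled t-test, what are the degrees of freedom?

df = n₁ + n₂ − 2 = 19 + 17 − 2 = 34

degrees of freedom = 34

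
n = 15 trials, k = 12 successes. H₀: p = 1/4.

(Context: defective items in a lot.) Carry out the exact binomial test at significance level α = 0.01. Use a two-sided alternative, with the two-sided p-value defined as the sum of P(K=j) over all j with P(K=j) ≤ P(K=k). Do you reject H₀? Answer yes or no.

reject H₀: yes

Exact binomial: n=15, k=12, p₀=1/4=0.2500
P(X=j) = C(n,j)·p₀^j·(1−p₀)^(n−j); p = Σ P(X=j) over j with P(X=j) ≤ P(X=12)
p-value (two-sided) = 0.00001
At α=0.01: p < α → reject H₀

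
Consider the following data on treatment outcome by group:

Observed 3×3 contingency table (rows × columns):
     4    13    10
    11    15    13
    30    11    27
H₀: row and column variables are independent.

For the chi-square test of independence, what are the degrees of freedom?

df = (r−1)(c−1) = (3−1)·(3−1) = 4

degrees of freedom = 4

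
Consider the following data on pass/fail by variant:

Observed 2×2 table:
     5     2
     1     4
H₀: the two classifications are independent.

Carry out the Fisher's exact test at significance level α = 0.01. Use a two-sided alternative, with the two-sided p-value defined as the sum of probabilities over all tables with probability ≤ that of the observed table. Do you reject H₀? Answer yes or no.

Margins: r₁=7, r₂=5, c₁=6, c₂=6, n=12
p_obs = C(7,5)·C(5,1)/C(12,6); sum pmf over tables with pmf ≤ p_obs
p-value (two-sided) = 0.24242
At α=0.01: p ≥ α → fail to reject H₀

reject H₀: no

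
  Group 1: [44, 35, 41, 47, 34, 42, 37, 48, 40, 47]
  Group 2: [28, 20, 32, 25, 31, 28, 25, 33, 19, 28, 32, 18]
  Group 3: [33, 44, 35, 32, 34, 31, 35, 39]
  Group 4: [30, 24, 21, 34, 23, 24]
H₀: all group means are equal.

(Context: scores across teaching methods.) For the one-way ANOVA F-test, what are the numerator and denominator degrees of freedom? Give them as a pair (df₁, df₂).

k = 4 groups, N = 36 total
df = (k−1, N−k) = (4−1, 36−4) = (3, 32)

degrees of freedom = [3, 32]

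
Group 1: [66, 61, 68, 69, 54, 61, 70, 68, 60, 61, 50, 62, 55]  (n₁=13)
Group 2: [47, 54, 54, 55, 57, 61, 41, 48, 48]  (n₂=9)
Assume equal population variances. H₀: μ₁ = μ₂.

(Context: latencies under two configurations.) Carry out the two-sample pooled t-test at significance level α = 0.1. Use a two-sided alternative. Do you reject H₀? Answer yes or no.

reject H₀: yes

x̄₁=61.923, s₁=6.224, n₁=13
x̄₂=51.667, s₂=6.124, n₂=9
s_p² = [12·6.224² + 8·6.124²]/20 = 38.2462
SE = √(s_p²·(1/13+1/9)) = 2.6817
t = (61.923−51.667)/2.6817 = 3.8246
df = 20
p-value (two-sided) = 0.00106
At α=0.1: p < α → reject H₀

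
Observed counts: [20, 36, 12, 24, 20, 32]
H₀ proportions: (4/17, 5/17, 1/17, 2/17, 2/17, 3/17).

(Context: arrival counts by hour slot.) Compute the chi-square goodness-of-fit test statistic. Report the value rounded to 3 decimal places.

n = 144; E_i = n·p_i = [33.88, 42.35, 8.47, 16.94, 16.94, 25.41]
χ² = (20−33.88)²/33.88 + (36−42.35)²/42.35 + (12−8.47)²/8.47 + (24−16.94)²/16.94 + (20−16.94)²/16.94 + (32−25.41)²/25.41 = 13.3130
df = 5

test statistic = 13.313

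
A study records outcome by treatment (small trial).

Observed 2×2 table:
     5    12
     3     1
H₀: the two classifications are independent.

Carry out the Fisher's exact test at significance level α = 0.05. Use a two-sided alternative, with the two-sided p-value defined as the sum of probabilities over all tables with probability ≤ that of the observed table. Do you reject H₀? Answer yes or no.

Margins: r₁=17, r₂=4, c₁=8, c₂=13, n=21
p_obs = C(17,5)·C(4,3)/C(21,8); sum pmf over tables with pmf ≤ p_obs
p-value (two-sided) = 0.25280
At α=0.05: p ≥ α → fail to reject H₀

reject H₀: no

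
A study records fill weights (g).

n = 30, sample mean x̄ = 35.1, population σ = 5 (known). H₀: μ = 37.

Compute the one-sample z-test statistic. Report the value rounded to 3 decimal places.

SE = σ/√n = 5/√30 = 0.9129
z = (x̄−μ₀)/SE = (35.1−37)/0.9129 = -2.0813

test statistic = -2.081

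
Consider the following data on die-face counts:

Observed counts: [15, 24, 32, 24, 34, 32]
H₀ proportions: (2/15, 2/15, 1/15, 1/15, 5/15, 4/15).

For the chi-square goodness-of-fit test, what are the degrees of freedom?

df = k − 1 = 6 − 1 = 5

degrees of freedom = 5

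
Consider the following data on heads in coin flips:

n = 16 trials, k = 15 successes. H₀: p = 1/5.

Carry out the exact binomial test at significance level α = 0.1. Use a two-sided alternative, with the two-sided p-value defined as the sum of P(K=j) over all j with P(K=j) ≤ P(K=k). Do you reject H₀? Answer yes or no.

reject H₀: yes

Exact binomial: n=16, k=15, p₀=1/5=0.2000
P(X=j) = C(n,j)·p₀^j·(1−p₀)^(n−j); p = Σ P(X=j) over j with P(X=j) ≤ P(X=15)
p-value (two-sided) = 0.00000
At α=0.1: p < α → reject H₀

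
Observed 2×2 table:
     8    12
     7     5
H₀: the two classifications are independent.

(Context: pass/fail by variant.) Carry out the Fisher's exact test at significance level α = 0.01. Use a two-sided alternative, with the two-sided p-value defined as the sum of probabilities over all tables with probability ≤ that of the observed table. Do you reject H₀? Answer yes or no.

Margins: r₁=20, r₂=12, c₁=15, c₂=17, n=32
p_obs = C(20,8)·C(12,7)/C(32,15); sum pmf over tables with pmf ≤ p_obs
p-value (two-sided) = 0.46701
At α=0.01: p ≥ α → fail to reject H₀

reject H₀: no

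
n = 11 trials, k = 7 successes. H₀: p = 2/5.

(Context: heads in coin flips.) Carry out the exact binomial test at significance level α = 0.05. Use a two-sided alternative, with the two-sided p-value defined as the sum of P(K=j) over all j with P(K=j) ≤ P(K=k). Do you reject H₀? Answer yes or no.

reject H₀: no

Exact binomial: n=11, k=7, p₀=2/5=0.4000
P(X=j) = C(n,j)·p₀^j·(1−p₀)^(n−j); p = Σ P(X=j) over j with P(X=j) ≤ P(X=7)
p-value (two-sided) = 0.12959
At α=0.05: p ≥ α → fail to reject H₀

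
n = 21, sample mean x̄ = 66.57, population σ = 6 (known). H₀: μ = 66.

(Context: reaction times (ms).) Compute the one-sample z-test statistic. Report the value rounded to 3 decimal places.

test statistic = 0.435

SE = σ/√n = 6/√21 = 1.3093
z = (x̄−μ₀)/SE = (66.57−66)/1.3093 = 0.4353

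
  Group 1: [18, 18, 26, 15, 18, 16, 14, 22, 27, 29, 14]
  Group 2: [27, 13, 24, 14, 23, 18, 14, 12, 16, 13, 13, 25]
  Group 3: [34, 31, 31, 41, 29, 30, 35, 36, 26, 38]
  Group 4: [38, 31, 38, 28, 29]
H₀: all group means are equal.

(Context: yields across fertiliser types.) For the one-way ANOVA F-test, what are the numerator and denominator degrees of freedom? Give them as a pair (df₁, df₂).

k = 4 groups, N = 38 total
df = (k−1, N−k) = (4−1, 38−4) = (3, 34)

degrees of freedom = [3, 34]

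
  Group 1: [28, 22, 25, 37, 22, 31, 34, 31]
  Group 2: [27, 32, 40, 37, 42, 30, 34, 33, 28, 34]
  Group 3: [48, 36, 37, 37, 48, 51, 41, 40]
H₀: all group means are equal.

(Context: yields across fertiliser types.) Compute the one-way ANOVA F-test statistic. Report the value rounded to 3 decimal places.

Group means [28.75, 33.70, 42.25], grand mean 34.808
SSB = Σnᵢ(x̄ᵢ−x̄)² = 748.938; SSW = ΣΣ(x−x̄ᵢ)² = 669.100
MSB = 748.938/2 = 374.4692; MSW = 669.100/23 = 29.0913
F = MSB/MSW = 12.8722
df = (2, 23)

test statistic = 12.872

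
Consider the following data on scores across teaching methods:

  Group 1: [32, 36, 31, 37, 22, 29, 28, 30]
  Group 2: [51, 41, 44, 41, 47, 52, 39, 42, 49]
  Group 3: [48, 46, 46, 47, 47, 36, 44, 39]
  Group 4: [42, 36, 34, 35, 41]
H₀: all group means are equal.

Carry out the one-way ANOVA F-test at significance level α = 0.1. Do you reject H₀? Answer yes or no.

reject H₀: yes

Group means [30.62, 45.11, 44.12, 37.60], grand mean 39.733
SSB = Σnᵢ(x̄ᵢ−x̄)² = 1101.028; SSW = ΣΣ(x−x̄ᵢ)² = 522.839
MSB = 1101.028/3 = 367.0093; MSW = 522.839/26 = 20.1092
F = MSB/MSW = 18.2508
df = (3, 26)
p-value (upper-tail) = 0.00000
At α=0.1: p < α → reject H₀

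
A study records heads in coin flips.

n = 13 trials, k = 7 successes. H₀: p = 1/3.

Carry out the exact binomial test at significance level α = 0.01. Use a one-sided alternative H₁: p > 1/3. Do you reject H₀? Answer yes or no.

Exact binomial: n=13, k=7, p₀=1/3=0.3333
P(X≥7) from Σ C(n,i)·p₀^i·(1−p₀)^(n−i)
p-value (one-sided, H₁ greater) = 0.10354
At α=0.01: p ≥ α → fail to reject H₀

reject H₀: no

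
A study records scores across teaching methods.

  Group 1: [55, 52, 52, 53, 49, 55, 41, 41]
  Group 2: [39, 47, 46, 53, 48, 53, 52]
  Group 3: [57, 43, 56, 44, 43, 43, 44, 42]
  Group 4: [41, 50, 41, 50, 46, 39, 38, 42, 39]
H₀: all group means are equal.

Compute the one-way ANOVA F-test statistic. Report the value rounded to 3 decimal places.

Group means [49.75, 48.29, 46.50, 42.89], grand mean 46.688
SSB = Σnᵢ(x̄ᵢ−x̄)² = 223.058; SSW = ΣΣ(x−x̄ᵢ)² = 823.817
MSB = 223.058/3 = 74.3525; MSW = 823.817/28 = 29.4221
F = MSB/MSW = 2.5271
df = (3, 28)

test statistic = 2.527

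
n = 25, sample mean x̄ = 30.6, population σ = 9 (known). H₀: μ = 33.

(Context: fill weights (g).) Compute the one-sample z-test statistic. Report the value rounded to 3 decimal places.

SE = σ/√n = 9/√25 = 1.8000
z = (x̄−μ₀)/SE = (30.6−33)/1.8000 = -1.3333

test statistic = -1.333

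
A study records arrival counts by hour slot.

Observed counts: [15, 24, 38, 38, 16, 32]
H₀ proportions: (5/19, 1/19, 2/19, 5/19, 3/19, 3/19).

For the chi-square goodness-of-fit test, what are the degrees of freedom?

df = k − 1 = 6 − 1 = 5

degrees of freedom = 5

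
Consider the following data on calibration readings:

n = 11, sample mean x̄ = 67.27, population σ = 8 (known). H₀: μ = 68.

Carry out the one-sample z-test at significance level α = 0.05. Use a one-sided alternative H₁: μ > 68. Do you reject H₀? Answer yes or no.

SE = σ/√n = 8/√11 = 2.4121
z = (x̄−μ₀)/SE = (67.27−68)/2.4121 = -0.3026
p-value (one-sided, H₁ greater) = 0.61892
At α=0.05: p ≥ α → fail to reject H₀

reject H₀: no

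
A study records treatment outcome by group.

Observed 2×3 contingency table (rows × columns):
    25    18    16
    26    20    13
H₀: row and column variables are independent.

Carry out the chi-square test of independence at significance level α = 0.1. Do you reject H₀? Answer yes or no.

reject H₀: no

Row totals [59, 59], col totals [51, 38, 29], n=118
χ² = (25−25.50)²/25.50 + (18−19.00)²/19.00 + (16−14.50)²/14.50 + (26−25.50)²/25.50 + (20−19.00)²/19.00 + (13−14.50)²/14.50 = 0.4352
df = 2
p-value (upper-tail) = 0.80444
At α=0.1: p ≥ α → fail to reject H₀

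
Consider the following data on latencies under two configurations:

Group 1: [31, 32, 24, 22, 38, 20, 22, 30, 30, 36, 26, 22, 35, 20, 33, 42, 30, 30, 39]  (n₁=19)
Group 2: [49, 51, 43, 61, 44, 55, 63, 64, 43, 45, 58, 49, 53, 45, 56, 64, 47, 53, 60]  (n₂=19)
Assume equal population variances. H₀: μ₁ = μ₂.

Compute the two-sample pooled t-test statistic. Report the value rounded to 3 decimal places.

x̄₁=29.579, s₁=6.686, n₁=19
x̄₂=52.789, s₂=7.353, n₂=19
s_p² = [18·6.686² + 18·7.353²]/36 = 49.3830
SE = √(s_p²·(1/19+1/19)) = 2.2800
t = (29.579−52.789)/2.2800 = -10.1802
df = 36

test statistic = -10.180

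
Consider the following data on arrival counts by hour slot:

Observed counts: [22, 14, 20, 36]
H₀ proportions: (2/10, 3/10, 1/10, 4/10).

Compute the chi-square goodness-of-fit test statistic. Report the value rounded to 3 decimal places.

test statistic = 20.101

n = 92; E_i = n·p_i = [18.40, 27.60, 9.20, 36.80]
χ² = (22−18.40)²/18.40 + (14−27.60)²/27.60 + (20−9.20)²/9.20 + (36−36.80)²/36.80 = 20.1014
df = 3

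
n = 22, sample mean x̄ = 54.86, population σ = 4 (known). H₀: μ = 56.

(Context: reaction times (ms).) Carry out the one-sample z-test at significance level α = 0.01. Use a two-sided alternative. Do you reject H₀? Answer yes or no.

SE = σ/√n = 4/√22 = 0.8528
z = (x̄−μ₀)/SE = (54.86−56)/0.8528 = -1.3368
p-value (two-sided) = 0.18130
At α=0.01: p ≥ α → fail to reject H₀

reject H₀: no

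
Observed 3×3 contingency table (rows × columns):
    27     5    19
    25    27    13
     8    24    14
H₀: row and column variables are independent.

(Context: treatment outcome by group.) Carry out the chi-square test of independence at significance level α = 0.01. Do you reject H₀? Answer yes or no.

Row totals [51, 65, 46], col totals [60, 56, 46], n=162
χ² = (27−18.89)²/18.89 + (5−17.63)²/17.63 + (19−14.48)²/14.48 + (25−24.07)²/24.07 + (27−22.47)²/22.47 + (13−18.46)²/18.46 + (8−17.04)²/17.04 + (24−15.90)²/15.90 + (14−13.06)²/13.06 = 25.4889
df = 4
p-value (upper-tail) = 0.00004
At α=0.01: p < α → reject H₀

reject H₀: yes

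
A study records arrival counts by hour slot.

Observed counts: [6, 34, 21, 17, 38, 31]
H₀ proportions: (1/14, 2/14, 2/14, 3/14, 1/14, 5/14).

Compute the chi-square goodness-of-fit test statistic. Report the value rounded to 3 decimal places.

n = 147; E_i = n·p_i = [10.50, 21.00, 21.00, 31.50, 10.50, 52.50]
χ² = (6−10.50)²/10.50 + (34−21.00)²/21.00 + (21−21.00)²/21.00 + (17−31.50)²/31.50 + (38−10.50)²/10.50 + (31−52.50)²/52.50 = 97.4794
df = 5

test statistic = 97.479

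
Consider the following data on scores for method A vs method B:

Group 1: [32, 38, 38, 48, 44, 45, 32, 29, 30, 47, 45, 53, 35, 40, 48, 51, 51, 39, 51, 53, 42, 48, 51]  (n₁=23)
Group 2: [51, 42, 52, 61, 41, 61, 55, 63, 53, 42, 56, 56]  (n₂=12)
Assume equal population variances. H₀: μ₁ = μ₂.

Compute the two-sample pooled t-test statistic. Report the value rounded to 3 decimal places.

test statistic = -3.552

x̄₁=43.043, s₁=7.696, n₁=23
x̄₂=52.750, s₂=7.629, n₂=12
s_p² = [22·7.696² + 11·7.629²]/33 = 58.8850
SE = √(s_p²·(1/23+1/12)) = 2.7326
t = (43.043−52.750)/2.7326 = -3.5521
df = 33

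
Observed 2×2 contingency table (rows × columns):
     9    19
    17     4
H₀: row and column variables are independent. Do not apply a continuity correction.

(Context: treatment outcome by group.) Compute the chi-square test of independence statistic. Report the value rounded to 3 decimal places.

test statistic = 11.478

Row totals [28, 21], col totals [26, 23], n=49
χ² = (9−14.86)²/14.86 + (19−13.14)²/13.14 + (17−11.14)²/11.14 + (4−9.86)²/9.86 = 11.4784
df = 1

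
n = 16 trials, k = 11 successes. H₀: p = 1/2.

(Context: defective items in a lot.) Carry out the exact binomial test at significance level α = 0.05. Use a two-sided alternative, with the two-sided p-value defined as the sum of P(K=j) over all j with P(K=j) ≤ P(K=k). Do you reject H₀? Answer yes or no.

reject H₀: no

Exact binomial: n=16, k=11, p₀=1/2=0.5000
P(X=j) = C(n,j)·p₀^j·(1−p₀)^(n−j); p = Σ P(X=j) over j with P(X=j) ≤ P(X=11)
p-value (two-sided) = 0.21011
At α=0.05: p ≥ α → fail to reject H₀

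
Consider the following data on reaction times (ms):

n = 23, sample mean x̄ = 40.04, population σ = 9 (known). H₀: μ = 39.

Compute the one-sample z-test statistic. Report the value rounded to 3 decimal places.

test statistic = 0.554

SE = σ/√n = 9/√23 = 1.8766
z = (x̄−μ₀)/SE = (40.04−39)/1.8766 = 0.5542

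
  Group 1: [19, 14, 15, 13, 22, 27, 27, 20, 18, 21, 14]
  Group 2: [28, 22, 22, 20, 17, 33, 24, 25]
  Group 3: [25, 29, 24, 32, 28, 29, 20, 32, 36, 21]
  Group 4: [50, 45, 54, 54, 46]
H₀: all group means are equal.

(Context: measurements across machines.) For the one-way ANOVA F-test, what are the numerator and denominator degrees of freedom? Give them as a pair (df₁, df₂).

k = 4 groups, N = 34 total
df = (k−1, N−k) = (4−1, 34−4) = (3, 30)

degrees of freedom = [3, 30]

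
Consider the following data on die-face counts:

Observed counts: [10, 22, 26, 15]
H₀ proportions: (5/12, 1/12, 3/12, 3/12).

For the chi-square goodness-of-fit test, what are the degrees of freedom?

degrees of freedom = 3

df = k − 1 = 4 − 1 = 3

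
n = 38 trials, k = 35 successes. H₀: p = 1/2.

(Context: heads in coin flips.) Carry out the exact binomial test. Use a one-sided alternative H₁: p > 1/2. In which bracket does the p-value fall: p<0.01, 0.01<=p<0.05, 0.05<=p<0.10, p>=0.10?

p-value bracket: p<0.01

Exact binomial: n=38, k=35, p₀=1/2=0.5000
P(X≥35) from Σ C(n,i)·p₀^i·(1−p₀)^(n−i)
p-value (one-sided, H₁ greater) = 0.00000
→ bracket: p<0.01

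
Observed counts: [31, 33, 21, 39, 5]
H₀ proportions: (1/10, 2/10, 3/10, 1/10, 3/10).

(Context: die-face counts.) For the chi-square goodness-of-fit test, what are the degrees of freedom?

degrees of freedom = 4

df = k − 1 = 5 − 1 = 4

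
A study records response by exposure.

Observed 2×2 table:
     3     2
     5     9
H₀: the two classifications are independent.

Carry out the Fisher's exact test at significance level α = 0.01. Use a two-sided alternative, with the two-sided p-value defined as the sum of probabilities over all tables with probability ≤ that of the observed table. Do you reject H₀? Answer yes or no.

reject H₀: no

Margins: r₁=5, r₂=14, c₁=8, c₂=11, n=19
p_obs = C(5,3)·C(14,5)/C(19,8); sum pmf over tables with pmf ≤ p_obs
p-value (two-sided) = 0.60268
At α=0.01: p ≥ α → fail to reject H₀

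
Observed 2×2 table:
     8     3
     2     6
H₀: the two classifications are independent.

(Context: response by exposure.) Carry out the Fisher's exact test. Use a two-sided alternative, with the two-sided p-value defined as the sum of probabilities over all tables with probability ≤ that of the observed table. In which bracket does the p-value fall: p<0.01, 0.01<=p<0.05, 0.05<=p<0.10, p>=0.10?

Margins: r₁=11, r₂=8, c₁=10, c₂=9, n=19
p_obs = C(11,8)·C(8,2)/C(19,10); sum pmf over tables with pmf ≤ p_obs
p-value (two-sided) = 0.06978
→ bracket: 0.05<=p<0.10

p-value bracket: 0.05<=p<0.10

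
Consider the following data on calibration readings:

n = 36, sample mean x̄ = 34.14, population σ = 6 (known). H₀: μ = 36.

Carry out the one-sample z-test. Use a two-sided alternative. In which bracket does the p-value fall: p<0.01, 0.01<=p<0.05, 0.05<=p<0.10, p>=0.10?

SE = σ/√n = 6/√36 = 1.0000
z = (x̄−μ₀)/SE = (34.14−36)/1.0000 = -1.8600
p-value (two-sided) = 0.06289
→ bracket: 0.05<=p<0.10

p-value bracket: 0.05<=p<0.10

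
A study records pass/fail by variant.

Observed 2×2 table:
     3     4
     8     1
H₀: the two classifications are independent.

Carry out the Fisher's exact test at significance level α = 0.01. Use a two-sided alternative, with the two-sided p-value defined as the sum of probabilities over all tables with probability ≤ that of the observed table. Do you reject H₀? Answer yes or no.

Margins: r₁=7, r₂=9, c₁=11, c₂=5, n=16
p_obs = C(7,3)·C(9,8)/C(16,11); sum pmf over tables with pmf ≤ p_obs
p-value (two-sided) = 0.10577
At α=0.01: p ≥ α → fail to reject H₀

reject H₀: no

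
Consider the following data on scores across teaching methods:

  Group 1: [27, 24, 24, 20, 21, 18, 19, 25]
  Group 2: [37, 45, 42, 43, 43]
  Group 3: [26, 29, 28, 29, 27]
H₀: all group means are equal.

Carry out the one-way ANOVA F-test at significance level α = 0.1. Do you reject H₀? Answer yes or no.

reject H₀: yes

Group means [22.25, 42.00, 27.80], grand mean 29.278
SSB = Σnᵢ(x̄ᵢ−x̄)² = 1215.311; SSW = ΣΣ(x−x̄ᵢ)² = 114.300
MSB = 1215.311/2 = 607.6556; MSW = 114.300/15 = 7.6200
F = MSB/MSW = 79.7448
df = (2, 15)
p-value (upper-tail) = 0.00000
At α=0.1: p < α → reject H₀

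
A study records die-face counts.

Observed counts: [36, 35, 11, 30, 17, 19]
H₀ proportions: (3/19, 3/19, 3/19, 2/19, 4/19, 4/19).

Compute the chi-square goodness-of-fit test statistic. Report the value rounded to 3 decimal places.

test statistic = 43.690

n = 148; E_i = n·p_i = [23.37, 23.37, 23.37, 15.58, 31.16, 31.16]
χ² = (36−23.37)²/23.37 + (35−23.37)²/23.37 + (11−23.37)²/23.37 + (30−15.58)²/15.58 + (17−31.16)²/31.16 + (19−31.16)²/31.16 = 43.6903
df = 5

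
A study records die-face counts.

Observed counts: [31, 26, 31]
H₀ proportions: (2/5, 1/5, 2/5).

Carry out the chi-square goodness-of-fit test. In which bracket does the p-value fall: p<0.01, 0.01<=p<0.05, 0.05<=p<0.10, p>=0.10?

p-value bracket: 0.05<=p<0.10

n = 88; E_i = n·p_i = [35.20, 17.60, 35.20]
χ² = (31−35.20)²/35.20 + (26−17.60)²/17.60 + (31−35.20)²/35.20 = 5.0114
df = 2
p-value (upper-tail) = 0.08162
→ bracket: 0.05<=p<0.10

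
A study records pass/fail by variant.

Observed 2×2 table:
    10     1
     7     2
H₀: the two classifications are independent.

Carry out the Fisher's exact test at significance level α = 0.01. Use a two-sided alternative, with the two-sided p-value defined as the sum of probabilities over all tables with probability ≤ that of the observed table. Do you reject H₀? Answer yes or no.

Margins: r₁=11, r₂=9, c₁=17, c₂=3, n=20
p_obs = C(11,10)·C(9,7)/C(20,17); sum pmf over tables with pmf ≤ p_obs
p-value (two-sided) = 0.56579
At α=0.01: p ≥ α → fail to reject H₀

reject H₀: no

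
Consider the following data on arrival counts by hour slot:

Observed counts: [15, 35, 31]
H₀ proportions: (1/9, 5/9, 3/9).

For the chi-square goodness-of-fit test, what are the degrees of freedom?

degrees of freedom = 2

df = k − 1 = 3 − 1 = 2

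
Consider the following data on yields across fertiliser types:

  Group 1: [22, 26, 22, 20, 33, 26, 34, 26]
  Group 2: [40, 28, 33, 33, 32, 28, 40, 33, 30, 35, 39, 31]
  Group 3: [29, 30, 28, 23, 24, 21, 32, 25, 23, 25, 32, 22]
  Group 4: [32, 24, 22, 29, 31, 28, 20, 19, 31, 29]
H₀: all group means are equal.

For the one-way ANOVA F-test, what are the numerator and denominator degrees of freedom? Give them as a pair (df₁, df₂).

degrees of freedom = [3, 38]

k = 4 groups, N = 42 total
df = (k−1, N−k) = (4−1, 42−4) = (3, 38)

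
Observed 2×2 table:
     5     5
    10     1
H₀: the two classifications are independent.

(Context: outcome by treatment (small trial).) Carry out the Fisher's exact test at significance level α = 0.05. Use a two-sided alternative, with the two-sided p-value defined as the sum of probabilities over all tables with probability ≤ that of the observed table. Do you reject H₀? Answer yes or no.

reject H₀: no

Margins: r₁=10, r₂=11, c₁=15, c₂=6, n=21
p_obs = C(10,5)·C(11,10)/C(21,15); sum pmf over tables with pmf ≤ p_obs
p-value (two-sided) = 0.06347
At α=0.05: p ≥ α → fail to reject H₀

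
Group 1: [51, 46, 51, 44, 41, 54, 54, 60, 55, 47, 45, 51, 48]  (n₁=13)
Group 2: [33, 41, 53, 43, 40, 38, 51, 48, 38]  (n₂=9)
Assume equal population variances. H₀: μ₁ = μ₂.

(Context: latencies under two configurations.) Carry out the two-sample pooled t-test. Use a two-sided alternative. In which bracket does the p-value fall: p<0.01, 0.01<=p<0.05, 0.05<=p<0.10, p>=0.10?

p-value bracket: 0.01<=p<0.05

x̄₁=49.769, s₁=5.246, n₁=13
x̄₂=42.778, s₂=6.629, n₂=9
s_p² = [12·5.246² + 8·6.629²]/20 = 34.0932
SE = √(s_p²·(1/13+1/9)) = 2.5319
t = (49.769−42.778)/2.5319 = 2.7613
df = 20
p-value (two-sided) = 0.01204
→ bracket: 0.01<=p<0.05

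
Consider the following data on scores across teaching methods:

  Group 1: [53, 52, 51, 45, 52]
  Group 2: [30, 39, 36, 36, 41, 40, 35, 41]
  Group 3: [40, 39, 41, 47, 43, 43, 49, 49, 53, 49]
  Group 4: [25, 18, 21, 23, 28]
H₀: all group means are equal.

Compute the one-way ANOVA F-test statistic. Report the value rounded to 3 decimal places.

Group means [50.60, 37.25, 45.30, 23.00], grand mean 39.964
SSB = Σnᵢ(x̄ᵢ−x̄)² = 2348.164; SSW = ΣΣ(x−x̄ᵢ)² = 398.800
MSB = 2348.164/3 = 782.7214; MSW = 398.800/24 = 16.6167
F = MSB/MSW = 47.1046
df = (3, 24)

test statistic = 47.105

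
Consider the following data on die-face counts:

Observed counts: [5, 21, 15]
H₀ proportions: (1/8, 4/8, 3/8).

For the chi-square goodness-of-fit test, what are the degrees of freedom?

degrees of freedom = 2

df = k − 1 = 3 − 1 = 2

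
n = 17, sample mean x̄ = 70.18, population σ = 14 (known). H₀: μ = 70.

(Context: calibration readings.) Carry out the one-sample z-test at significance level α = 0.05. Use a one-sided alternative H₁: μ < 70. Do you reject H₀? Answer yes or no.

reject H₀: no

SE = σ/√n = 14/√17 = 3.3955
z = (x̄−μ₀)/SE = (70.18−70)/3.3955 = 0.0530
p-value (one-sided, H₁ less) = 0.52114
At α=0.05: p ≥ α → fail to reject H₀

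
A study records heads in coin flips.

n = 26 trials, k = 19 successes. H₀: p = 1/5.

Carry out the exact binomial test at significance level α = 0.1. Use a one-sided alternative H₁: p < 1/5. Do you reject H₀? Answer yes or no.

Exact binomial: n=26, k=19, p₀=1/5=0.2000
P(X≤19) from Σ C(n,i)·p₀^i·(1−p₀)^(n−i)
p-value (one-sided, H₁ less) = 1.00000
At α=0.1: p ≥ α → fail to reject H₀

reject H₀: no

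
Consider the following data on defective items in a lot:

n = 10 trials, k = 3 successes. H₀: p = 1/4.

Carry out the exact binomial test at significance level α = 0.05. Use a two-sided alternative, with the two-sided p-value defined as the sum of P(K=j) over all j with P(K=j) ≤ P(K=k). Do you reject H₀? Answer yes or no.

Exact binomial: n=10, k=3, p₀=1/4=0.2500
P(X=j) = C(n,j)·p₀^j·(1−p₀)^(n−j); p = Σ P(X=j) over j with P(X=j) ≤ P(X=3)
p-value (two-sided) = 0.71843
At α=0.05: p ≥ α → fail to reject H₀

reject H₀: no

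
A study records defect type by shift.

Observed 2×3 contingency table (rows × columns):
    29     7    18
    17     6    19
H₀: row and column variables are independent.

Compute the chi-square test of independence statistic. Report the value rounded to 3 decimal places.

Row totals [54, 42], col totals [46, 13, 37], n=96
χ² = (29−25.88)²/25.88 + (7−7.31)²/7.31 + (18−20.81)²/20.81 + (17−20.12)²/20.12 + (6−5.69)²/5.69 + (19−16.19)²/16.19 = 1.7619
df = 2

test statistic = 1.762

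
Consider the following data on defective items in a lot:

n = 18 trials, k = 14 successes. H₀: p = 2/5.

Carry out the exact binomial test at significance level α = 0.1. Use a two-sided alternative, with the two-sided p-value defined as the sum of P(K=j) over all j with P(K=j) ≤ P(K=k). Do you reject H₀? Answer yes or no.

Exact binomial: n=18, k=14, p₀=2/5=0.4000
P(X=j) = C(n,j)·p₀^j·(1−p₀)^(n−j); p = Σ P(X=j) over j with P(X=j) ≤ P(X=14)
p-value (two-sided) = 0.00138
At α=0.1: p < α → reject H₀

reject H₀: yes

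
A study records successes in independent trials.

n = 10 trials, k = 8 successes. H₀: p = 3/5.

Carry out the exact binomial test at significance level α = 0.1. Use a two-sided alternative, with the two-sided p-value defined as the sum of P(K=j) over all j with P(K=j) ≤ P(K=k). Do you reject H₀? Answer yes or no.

reject H₀: no

Exact binomial: n=10, k=8, p₀=3/5=0.6000
P(X=j) = C(n,j)·p₀^j·(1−p₀)^(n−j); p = Σ P(X=j) over j with P(X=j) ≤ P(X=8)
p-value (two-sided) = 0.33353
At α=0.1: p ≥ α → fail to reject H₀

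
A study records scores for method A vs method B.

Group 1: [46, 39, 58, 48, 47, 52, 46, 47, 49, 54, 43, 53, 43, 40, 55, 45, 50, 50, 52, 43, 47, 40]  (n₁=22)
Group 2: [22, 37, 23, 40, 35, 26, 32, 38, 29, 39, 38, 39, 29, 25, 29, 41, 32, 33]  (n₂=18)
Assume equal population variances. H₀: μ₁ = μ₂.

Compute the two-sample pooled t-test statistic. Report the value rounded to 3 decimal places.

x̄₁=47.591, s₁=5.124, n₁=22
x̄₂=32.611, s₂=6.118, n₂=18
s_p² = [21·5.124² + 17·6.118²]/38 = 31.2525
SE = √(s_p²·(1/22+1/18)) = 1.7767
t = (47.591−32.611)/1.7767 = 8.4310
df = 38

test statistic = 8.431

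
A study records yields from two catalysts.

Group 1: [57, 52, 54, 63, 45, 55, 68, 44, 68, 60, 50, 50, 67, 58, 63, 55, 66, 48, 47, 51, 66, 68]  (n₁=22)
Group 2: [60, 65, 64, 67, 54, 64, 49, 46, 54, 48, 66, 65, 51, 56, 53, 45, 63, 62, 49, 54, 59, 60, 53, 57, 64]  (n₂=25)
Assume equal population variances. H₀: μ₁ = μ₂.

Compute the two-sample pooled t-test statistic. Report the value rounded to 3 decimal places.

test statistic = -0.034

x̄₁=57.045, s₁=8.097, n₁=22
x̄₂=57.120, s₂=6.797, n₂=25
s_p² = [21·8.097² + 24·6.797²]/45 = 55.2354
SE = √(s_p²·(1/22+1/25)) = 2.1726
t = (57.045−57.120)/2.1726 = -0.0343
df = 45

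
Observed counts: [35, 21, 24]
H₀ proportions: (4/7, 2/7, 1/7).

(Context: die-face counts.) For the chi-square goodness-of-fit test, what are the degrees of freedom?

df = k − 1 = 3 − 1 = 2

degrees of freedom = 2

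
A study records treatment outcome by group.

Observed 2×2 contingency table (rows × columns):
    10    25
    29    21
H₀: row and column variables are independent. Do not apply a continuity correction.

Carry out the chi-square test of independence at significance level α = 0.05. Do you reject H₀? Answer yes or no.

Row totals [35, 50], col totals [39, 46], n=85
χ² = (10−16.06)²/16.06 + (25−18.94)²/18.94 + (29−22.94)²/22.94 + (21−27.06)²/27.06 = 7.1808
df = 1
p-value (upper-tail) = 0.00737
At α=0.05: p < α → reject H₀

reject H₀: yes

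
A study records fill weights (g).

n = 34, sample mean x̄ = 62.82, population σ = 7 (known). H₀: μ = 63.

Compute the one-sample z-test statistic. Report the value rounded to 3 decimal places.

SE = σ/√n = 7/√34 = 1.2005
z = (x̄−μ₀)/SE = (62.82−63)/1.2005 = -0.1499

test statistic = -0.150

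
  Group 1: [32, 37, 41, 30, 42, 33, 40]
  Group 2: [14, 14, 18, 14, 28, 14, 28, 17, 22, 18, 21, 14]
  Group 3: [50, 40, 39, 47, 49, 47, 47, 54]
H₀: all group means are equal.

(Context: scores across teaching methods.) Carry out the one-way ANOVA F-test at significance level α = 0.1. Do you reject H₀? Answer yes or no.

Group means [36.43, 18.50, 46.62], grand mean 31.481
SSB = Σnᵢ(x̄ᵢ−x̄)² = 4028.151; SSW = ΣΣ(x−x̄ᵢ)² = 614.589
MSB = 4028.151/2 = 2014.0757; MSW = 614.589/24 = 25.6079
F = MSB/MSW = 78.6506
df = (2, 24)
p-value (upper-tail) = 0.00000
At α=0.1: p < α → reject H₀

reject H₀: yes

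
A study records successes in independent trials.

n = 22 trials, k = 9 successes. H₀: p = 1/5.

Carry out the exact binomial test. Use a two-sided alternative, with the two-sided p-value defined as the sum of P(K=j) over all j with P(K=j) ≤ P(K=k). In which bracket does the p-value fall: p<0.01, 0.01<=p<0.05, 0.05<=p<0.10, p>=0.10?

Exact binomial: n=22, k=9, p₀=1/5=0.2000
P(X=j) = C(n,j)·p₀^j·(1−p₀)^(n−j); p = Σ P(X=j) over j with P(X=j) ≤ P(X=9)
p-value (two-sided) = 0.02752
→ bracket: 0.01<=p<0.05

p-value bracket: 0.01<=p<0.05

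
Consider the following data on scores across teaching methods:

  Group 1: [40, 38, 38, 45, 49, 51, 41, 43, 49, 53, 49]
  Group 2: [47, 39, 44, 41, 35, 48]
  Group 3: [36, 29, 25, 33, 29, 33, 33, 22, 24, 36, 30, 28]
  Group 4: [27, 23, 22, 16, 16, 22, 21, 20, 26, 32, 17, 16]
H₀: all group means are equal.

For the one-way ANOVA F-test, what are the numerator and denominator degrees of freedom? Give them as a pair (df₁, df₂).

k = 4 groups, N = 41 total
df = (k−1, N−k) = (4−1, 41−4) = (3, 37)

degrees of freedom = [3, 37]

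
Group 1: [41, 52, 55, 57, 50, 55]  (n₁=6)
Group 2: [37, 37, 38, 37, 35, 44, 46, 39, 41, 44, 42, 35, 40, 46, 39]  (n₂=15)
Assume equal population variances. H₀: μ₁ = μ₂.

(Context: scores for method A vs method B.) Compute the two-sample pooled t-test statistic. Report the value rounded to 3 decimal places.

test statistic = 5.554

x̄₁=51.667, s₁=5.785, n₁=6
x̄₂=40.000, s₂=3.703, n₂=15
s_p² = [5·5.785² + 14·3.703²]/19 = 18.9123
SE = √(s_p²·(1/6+1/15)) = 2.1007
t = (51.667−40.000)/2.1007 = 5.5538
df = 19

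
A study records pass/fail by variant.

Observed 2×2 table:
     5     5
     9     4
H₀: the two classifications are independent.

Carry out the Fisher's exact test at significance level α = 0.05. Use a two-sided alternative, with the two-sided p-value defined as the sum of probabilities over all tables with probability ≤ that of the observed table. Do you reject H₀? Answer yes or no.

Margins: r₁=10, r₂=13, c₁=14, c₂=9, n=23
p_obs = C(10,5)·C(13,9)/C(23,14); sum pmf over tables with pmf ≤ p_obs
p-value (two-sided) = 0.41728
At α=0.05: p ≥ α → fail to reject H₀

reject H₀: no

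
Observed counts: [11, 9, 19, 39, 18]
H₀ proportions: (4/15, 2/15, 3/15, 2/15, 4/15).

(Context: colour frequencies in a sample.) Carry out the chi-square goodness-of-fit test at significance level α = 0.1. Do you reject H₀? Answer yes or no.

n = 96; E_i = n·p_i = [25.60, 12.80, 19.20, 12.80, 25.60]
χ² = (11−25.60)²/25.60 + (9−12.80)²/12.80 + (19−19.20)²/19.20 + (39−12.80)²/12.80 + (18−25.60)²/25.60 = 65.3411
df = 4
p-value (upper-tail) = 0.00000
At α=0.1: p < α → reject H₀

reject H₀: yes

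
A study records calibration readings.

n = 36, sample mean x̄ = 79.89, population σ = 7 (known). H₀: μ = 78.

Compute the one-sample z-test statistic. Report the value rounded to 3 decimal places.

SE = σ/√n = 7/√36 = 1.1667
z = (x̄−μ₀)/SE = (79.89−78)/1.1667 = 1.6200

test statistic = 1.620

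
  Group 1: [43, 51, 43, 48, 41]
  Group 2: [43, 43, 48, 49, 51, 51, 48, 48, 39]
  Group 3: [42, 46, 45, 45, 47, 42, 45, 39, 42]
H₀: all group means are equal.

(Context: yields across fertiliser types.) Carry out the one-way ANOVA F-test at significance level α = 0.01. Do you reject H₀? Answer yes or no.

Group means [45.20, 46.67, 43.67], grand mean 45.174
SSB = Σnᵢ(x̄ᵢ−x̄)² = 40.504; SSW = ΣΣ(x−x̄ᵢ)² = 254.800
MSB = 40.504/2 = 20.2522; MSW = 254.800/20 = 12.7400
F = MSB/MSW = 1.5897
df = (2, 20)
p-value (upper-tail) = 0.22872
At α=0.01: p ≥ α → fail to reject H₀

reject H₀: no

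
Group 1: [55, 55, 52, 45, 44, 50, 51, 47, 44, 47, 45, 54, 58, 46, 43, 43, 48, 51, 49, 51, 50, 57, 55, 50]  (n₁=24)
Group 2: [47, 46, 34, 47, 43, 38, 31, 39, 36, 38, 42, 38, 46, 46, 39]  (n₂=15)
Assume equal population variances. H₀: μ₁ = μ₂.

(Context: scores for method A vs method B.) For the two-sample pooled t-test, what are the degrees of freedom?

degrees of freedom = 37

df = n₁ + n₂ − 2 = 24 + 15 − 2 = 37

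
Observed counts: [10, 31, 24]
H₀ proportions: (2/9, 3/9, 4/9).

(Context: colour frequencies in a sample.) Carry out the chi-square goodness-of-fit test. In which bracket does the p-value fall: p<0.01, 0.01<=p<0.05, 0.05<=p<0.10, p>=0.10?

n = 65; E_i = n·p_i = [14.44, 21.67, 28.89]
χ² = (10−14.44)²/14.44 + (31−21.67)²/21.67 + (24−28.89)²/28.89 = 6.2154
df = 2
p-value (upper-tail) = 0.04470
→ bracket: 0.01<=p<0.05

p-value bracket: 0.01<=p<0.05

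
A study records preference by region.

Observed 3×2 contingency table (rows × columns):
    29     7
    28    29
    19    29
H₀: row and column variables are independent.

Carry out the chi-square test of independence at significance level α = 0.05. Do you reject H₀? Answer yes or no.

reject H₀: yes

Row totals [36, 57, 48], col totals [76, 65], n=141
χ² = (29−19.40)²/19.40 + (7−16.60)²/16.60 + (28−30.72)²/30.72 + (29−26.28)²/26.28 + (19−25.87)²/25.87 + (29−22.13)²/22.13 = 14.7771
df = 2
p-value (upper-tail) = 0.00062
At α=0.05: p < α → reject H₀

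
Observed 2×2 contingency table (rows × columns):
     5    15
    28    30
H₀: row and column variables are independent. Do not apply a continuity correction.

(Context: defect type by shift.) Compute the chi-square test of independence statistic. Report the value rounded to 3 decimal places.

test statistic = 3.301

Row totals [20, 58], col totals [33, 45], n=78
χ² = (5−8.46)²/8.46 + (15−11.54)²/11.54 + (28−24.54)²/24.54 + (30−33.46)²/33.46 = 3.3009
df = 1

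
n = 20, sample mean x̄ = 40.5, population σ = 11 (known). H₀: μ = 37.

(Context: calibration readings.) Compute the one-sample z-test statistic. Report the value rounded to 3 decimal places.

SE = σ/√n = 11/√20 = 2.4597
z = (x̄−μ₀)/SE = (40.5−37)/2.4597 = 1.4230

test statistic = 1.423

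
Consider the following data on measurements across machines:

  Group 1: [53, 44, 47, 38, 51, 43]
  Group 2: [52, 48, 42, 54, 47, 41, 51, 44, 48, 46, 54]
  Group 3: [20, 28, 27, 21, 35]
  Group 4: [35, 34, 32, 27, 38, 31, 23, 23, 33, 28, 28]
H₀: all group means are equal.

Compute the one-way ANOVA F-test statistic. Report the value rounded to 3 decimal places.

test statistic = 37.180

Group means [46.00, 47.91, 26.20, 30.18], grand mean 38.364
SSB = Σnᵢ(x̄ᵢ−x̄)² = 2828.291; SSW = ΣΣ(x−x̄ᵢ)² = 735.345
MSB = 2828.291/3 = 942.7636; MSW = 735.345/29 = 25.3567
F = MSB/MSW = 37.1800
df = (3, 29)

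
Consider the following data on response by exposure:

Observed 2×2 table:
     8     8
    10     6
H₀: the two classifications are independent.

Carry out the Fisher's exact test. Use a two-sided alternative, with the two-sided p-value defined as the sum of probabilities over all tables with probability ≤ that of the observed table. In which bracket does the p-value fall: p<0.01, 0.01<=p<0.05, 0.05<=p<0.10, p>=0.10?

p-value bracket: p>=0.10

Margins: r₁=16, r₂=16, c₁=18, c₂=14, n=32
p_obs = C(16,8)·C(16,10)/C(32,18); sum pmf over tables with pmf ≤ p_obs
p-value (two-sided) = 0.72239
→ bracket: p>=0.10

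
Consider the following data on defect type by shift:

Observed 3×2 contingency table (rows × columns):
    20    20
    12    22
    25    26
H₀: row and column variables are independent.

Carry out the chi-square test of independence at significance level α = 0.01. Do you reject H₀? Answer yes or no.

Row totals [40, 34, 51], col totals [57, 68], n=125
χ² = (20−18.24)²/18.24 + (20−21.76)²/21.76 + (12−15.50)²/15.50 + (22−18.50)²/18.50 + (25−23.26)²/23.26 + (26−27.74)²/27.74 = 2.0083
df = 2
p-value (upper-tail) = 0.36635
At α=0.01: p ≥ α → fail to reject H₀

reject H₀: no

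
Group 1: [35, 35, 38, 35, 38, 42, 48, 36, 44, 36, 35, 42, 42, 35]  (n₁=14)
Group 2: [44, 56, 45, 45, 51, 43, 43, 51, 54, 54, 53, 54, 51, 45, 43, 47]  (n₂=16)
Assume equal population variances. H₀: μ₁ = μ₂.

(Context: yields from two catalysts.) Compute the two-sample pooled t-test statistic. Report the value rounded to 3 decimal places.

x̄₁=38.643, s₁=4.217, n₁=14
x̄₂=48.688, s₂=4.729, n₂=16
s_p² = [13·4.217² + 15·4.729²]/28 = 20.2376
SE = √(s_p²·(1/14+1/16)) = 1.6463
t = (38.643−48.688)/1.6463 = -6.1012
df = 28

test statistic = -6.101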